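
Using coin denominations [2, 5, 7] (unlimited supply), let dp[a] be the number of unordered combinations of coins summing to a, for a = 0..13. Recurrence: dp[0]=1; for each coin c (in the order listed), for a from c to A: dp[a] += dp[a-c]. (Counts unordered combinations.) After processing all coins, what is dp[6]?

after  coin     0     1     2     3     4     5     6     7     8     9    10    11    12    13
          2     1     0     1     0     1     0     1     0     1     0     1     0     1     0
          5     1     0     1     0     1     1     1     1     1     1     2     1     2     1
          7     1     0     1     0     1     1     1     2     1     2     2     2     3     2

1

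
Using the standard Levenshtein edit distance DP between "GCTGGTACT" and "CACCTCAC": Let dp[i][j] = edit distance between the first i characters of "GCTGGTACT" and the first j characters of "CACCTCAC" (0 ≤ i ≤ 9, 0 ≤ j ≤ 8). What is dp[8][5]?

6

   ''  C  A  C  C  T  C  A  C
''  0  1  2  3  4  5  6  7  8
 G  1  1  2  3  4  5  6  7  8
 C  2  1  2  2  3  4  5  6  7
 T  3  2  2  3  3  3  4  5  6
 G  4  3  3  3  4  4  4  5  6
 G  5  4  4  4  4  5  5  5  6
 T  6  5  5  5  5  4  5  6  6
 A  7  6  5  6  6  5  5  5  6
 C  8  7  6  5  6  6  5  6  5
 T  9  8  7  6  6  6  6  6  6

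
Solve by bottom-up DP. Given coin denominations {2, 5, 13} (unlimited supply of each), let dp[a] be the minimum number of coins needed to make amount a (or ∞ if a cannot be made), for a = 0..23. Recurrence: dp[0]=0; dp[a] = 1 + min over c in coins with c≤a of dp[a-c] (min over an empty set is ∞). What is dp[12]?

3

 a  0  1  2  3  4  5  6  7  8  9 10 11 12 13 14 15 16 17 18 19 20 21 22 23
dp  0  -  1  -  2  1  3  2  4  3  2  4  3  1  4  2  5  3  2  4  3  5  4  3
(- denotes ∞ / unreachable)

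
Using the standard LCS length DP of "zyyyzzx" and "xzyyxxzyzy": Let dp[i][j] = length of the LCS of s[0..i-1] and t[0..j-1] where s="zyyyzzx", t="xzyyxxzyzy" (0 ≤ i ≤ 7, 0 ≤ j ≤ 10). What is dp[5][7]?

4

   ''  x  z  y  y  x  x  z  y  z  y
''  0  0  0  0  0  0  0  0  0  0  0
 z  0  0  1  1  1  1  1  1  1  1  1
 y  0  0  1  2  2  2  2  2  2  2  2
 y  0  0  1  2  3  3  3  3  3  3  3
 y  0  0  1  2  3  3  3  3  4  4  4
 z  0  0  1  2  3  3  3  4  4  5  5
 z  0  0  1  2  3  3  3  4  4  5  5
 x  0  1  1  2  3  4  4  4  4  5  5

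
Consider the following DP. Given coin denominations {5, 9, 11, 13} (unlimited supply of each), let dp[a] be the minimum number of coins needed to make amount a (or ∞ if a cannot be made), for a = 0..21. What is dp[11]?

 a  0  1  2  3  4  5  6  7  8  9 10 11 12 13 14 15 16 17 18 19 20 21
dp  0  -  -  -  -  1  -  -  -  1  2  1  -  1  2  3  2  -  2  3  2  3
(- denotes ∞ / unreachable)

1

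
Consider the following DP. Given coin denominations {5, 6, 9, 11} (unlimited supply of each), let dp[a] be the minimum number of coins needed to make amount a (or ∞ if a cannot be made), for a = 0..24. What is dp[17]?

 a  0  1  2  3  4  5  6  7  8  9 10 11 12 13 14 15 16 17 18 19 20 21 22 23 24
dp  0  -  -  -  -  1  1  -  -  1  2  1  2  -  2  2  2  2  2  3  2  3  2  3  3
(- denotes ∞ / unreachable)

2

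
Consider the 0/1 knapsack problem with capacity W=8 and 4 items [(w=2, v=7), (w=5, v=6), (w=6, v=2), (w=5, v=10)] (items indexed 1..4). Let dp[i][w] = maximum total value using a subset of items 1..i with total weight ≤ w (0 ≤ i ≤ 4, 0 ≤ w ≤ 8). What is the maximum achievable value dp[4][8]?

i\w   0   1   2   3   4   5   6   7   8
  0   0   0   0   0   0   0   0   0   0
  1   0   0   7   7   7   7   7   7   7
  2   0   0   7   7   7   7   7  13  13
  3   0   0   7   7   7   7   7  13  13
  4   0   0   7   7   7  10  10  17  17

17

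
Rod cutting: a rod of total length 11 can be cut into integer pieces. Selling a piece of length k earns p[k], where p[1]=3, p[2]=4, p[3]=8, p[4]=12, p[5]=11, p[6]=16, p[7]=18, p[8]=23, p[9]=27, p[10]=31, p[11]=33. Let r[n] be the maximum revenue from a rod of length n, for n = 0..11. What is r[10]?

   n    0    1    2    3    4    5    6    7    8    9   10   11
r[n]    0    3    6    9   12   15   18   21   24   27   31   34

31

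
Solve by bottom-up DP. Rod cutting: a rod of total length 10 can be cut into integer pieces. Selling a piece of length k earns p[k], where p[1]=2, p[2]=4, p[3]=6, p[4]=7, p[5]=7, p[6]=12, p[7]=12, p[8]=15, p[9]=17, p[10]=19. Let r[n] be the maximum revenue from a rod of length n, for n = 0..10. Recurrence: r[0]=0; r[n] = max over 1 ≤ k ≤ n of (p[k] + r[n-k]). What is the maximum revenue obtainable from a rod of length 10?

   n    0    1    2    3    4    5    6    7    8    9   10
r[n]    0    2    4    6    8   10   12   14   16   18   20

20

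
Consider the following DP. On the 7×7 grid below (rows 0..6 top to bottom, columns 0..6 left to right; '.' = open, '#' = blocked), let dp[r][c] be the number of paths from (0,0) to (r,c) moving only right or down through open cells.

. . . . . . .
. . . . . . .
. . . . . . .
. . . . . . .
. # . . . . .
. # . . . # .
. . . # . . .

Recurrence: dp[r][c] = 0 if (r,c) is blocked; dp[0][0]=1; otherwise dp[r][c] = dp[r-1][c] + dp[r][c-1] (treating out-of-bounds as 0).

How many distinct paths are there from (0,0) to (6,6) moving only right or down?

310

r\c   0   1   2   3   4   5   6
  0   1   1   1   1   1   1   1
  1   1   2   3   4   5   6   7
  2   1   3   6  10  15  21  28
  3   1   4  10  20  35  56  84
  4   1   0  10  30  65 121 205
  5   1   0  10  40 105   0 205
  6   1   1  11   0 105 105 310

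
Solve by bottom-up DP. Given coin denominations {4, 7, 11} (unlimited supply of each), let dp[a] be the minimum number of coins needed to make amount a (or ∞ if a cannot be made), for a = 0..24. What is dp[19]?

3

 a  0  1  2  3  4  5  6  7  8  9 10 11 12 13 14 15 16 17 18 19 20 21 22 23 24
dp  0  -  -  -  1  -  -  1  2  -  -  1  3  -  2  2  4  -  2  3  5  3  2  4  6
(- denotes ∞ / unreachable)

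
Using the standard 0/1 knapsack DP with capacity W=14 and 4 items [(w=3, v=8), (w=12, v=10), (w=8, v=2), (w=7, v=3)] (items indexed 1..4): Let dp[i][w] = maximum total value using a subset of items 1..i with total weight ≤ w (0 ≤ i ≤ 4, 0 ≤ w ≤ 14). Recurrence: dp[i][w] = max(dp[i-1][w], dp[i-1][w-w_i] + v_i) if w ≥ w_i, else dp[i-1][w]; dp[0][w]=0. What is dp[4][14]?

i\w   0   1   2   3   4   5   6   7   8   9  10  11  12  13  14
  0   0   0   0   0   0   0   0   0   0   0   0   0   0   0   0
  1   0   0   0   8   8   8   8   8   8   8   8   8   8   8   8
  2   0   0   0   8   8   8   8   8   8   8   8   8  10  10  10
  3   0   0   0   8   8   8   8   8   8   8   8  10  10  10  10
  4   0   0   0   8   8   8   8   8   8   8  11  11  11  11  11

11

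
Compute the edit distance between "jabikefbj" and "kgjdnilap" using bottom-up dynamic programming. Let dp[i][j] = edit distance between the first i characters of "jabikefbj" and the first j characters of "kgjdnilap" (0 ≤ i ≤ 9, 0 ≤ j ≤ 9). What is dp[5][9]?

7

   ''  k  g  j  d  n  i  l  a  p
''  0  1  2  3  4  5  6  7  8  9
 j  1  1  2  2  3  4  5  6  7  8
 a  2  2  2  3  3  4  5  6  6  7
 b  3  3  3  3  4  4  5  6  7  7
 i  4  4  4  4  4  5  4  5  6  7
 k  5  4  5  5  5  5  5  5  6  7
 e  6  5  5  6  6  6  6  6  6  7
 f  7  6  6  6  7  7  7  7  7  7
 b  8  7  7  7  7  8  8  8  8  8
 j  9  8  8  7  8  8  9  9  9  9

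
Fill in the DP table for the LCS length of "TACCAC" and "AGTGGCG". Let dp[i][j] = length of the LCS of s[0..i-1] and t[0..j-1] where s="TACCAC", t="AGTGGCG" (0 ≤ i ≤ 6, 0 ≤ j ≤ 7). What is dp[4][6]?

2

   ''  A  G  T  G  G  C  G
''  0  0  0  0  0  0  0  0
 T  0  0  0  1  1  1  1  1
 A  0  1  1  1  1  1  1  1
 C  0  1  1  1  1  1  2  2
 C  0  1  1  1  1  1  2  2
 A  0  1  1  1  1  1  2  2
 C  0  1  1  1  1  1  2  2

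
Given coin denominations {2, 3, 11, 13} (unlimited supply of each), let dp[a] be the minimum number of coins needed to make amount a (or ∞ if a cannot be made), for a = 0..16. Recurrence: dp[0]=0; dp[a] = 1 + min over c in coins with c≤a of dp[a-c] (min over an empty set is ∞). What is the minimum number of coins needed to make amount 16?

 a  0  1  2  3  4  5  6  7  8  9 10 11 12 13 14 15 16
dp  0  -  1  1  2  2  2  3  3  3  4  1  4  1  2  2  2
(- denotes ∞ / unreachable)

2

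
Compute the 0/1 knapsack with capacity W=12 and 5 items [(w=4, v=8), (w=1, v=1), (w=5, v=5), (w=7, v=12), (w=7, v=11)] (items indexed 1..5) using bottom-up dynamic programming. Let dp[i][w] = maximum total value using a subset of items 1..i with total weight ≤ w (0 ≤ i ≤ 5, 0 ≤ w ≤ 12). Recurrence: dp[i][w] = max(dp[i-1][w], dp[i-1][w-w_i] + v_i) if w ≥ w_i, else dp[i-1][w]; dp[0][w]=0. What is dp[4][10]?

i\w   0   1   2   3   4   5   6   7   8   9  10  11  12
  0   0   0   0   0   0   0   0   0   0   0   0   0   0
  1   0   0   0   0   8   8   8   8   8   8   8   8   8
  2   0   1   1   1   8   9   9   9   9   9   9   9   9
  3   0   1   1   1   8   9   9   9   9  13  14  14  14
  4   0   1   1   1   8   9   9  12  13  13  14  20  21
  5   0   1   1   1   8   9   9  12  13  13  14  20  21

14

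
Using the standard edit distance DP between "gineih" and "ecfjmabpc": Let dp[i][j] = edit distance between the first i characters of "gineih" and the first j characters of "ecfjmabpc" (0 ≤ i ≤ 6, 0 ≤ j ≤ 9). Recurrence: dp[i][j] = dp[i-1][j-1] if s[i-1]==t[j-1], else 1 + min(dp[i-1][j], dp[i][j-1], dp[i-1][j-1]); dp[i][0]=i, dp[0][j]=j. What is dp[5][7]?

7

   ''  e  c  f  j  m  a  b  p  c
''  0  1  2  3  4  5  6  7  8  9
 g  1  1  2  3  4  5  6  7  8  9
 i  2  2  2  3  4  5  6  7  8  9
 n  3  3  3  3  4  5  6  7  8  9
 e  4  3  4  4  4  5  6  7  8  9
 i  5  4  4  5  5  5  6  7  8  9
 h  6  5  5  5  6  6  6  7  8  9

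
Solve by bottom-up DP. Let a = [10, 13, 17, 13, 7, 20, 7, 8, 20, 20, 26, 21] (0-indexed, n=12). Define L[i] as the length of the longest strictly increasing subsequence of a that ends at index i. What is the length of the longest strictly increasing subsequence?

5

   i    0    1    2    3    4    5    6    7    8    9   10   11
a[i]   10   13   17   13    7   20    7    8   20   20   26   21
L[i]    1    2    3    2    1    4    1    2    4    4    5    5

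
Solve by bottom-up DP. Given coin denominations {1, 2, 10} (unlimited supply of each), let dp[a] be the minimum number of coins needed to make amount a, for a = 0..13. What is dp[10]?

 a  0  1  2  3  4  5  6  7  8  9 10 11 12 13
dp  0  1  1  2  2  3  3  4  4  5  1  2  2  3

1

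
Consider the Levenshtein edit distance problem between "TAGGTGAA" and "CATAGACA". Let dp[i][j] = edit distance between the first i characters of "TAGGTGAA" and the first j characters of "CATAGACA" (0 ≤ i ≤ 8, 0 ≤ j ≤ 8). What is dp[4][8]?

   ''  C  A  T  A  G  A  C  A
''  0  1  2  3  4  5  6  7  8
 T  1  1  2  2  3  4  5  6  7
 A  2  2  1  2  2  3  4  5  6
 G  3  3  2  2  3  2  3  4  5
 G  4  4  3  3  3  3  3  4  5
 T  5  5  4  3  4  4  4  4  5
 G  6  6  5  4  4  4  5  5  5
 A  7  7  6  5  4  5  4  5  5
 A  8  8  7  6  5  5  5  5  5

5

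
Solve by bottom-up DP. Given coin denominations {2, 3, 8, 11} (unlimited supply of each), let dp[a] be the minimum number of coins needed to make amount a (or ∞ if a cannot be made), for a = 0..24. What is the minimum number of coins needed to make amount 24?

3

 a  0  1  2  3  4  5  6  7  8  9 10 11 12 13 14 15 16 17 18 19 20 21 22 23 24
dp  0  -  1  1  2  2  2  3  1  3  2  1  3  2  2  3  2  3  3  2  4  3  2  4  3
(- denotes ∞ / unreachable)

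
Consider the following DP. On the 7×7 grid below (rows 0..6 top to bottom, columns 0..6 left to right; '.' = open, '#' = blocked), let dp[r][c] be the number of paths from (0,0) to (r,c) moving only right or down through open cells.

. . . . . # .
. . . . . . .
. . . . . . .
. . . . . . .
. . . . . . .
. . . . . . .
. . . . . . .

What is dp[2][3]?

r\c   0   1   2   3   4   5   6
  0   1   1   1   1   1   0   0
  1   1   2   3   4   5   5   5
  2   1   3   6  10  15  20  25
  3   1   4  10  20  35  55  80
  4   1   5  15  35  70 125 205
  5   1   6  21  56 126 251 456
  6   1   7  28  84 210 461 917

10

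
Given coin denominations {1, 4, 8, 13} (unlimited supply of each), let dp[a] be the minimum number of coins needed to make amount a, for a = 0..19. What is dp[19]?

 a  0  1  2  3  4  5  6  7  8  9 10 11 12 13 14 15 16 17 18 19
dp  0  1  2  3  1  2  3  4  1  2  3  4  2  1  2  3  2  2  3  4

4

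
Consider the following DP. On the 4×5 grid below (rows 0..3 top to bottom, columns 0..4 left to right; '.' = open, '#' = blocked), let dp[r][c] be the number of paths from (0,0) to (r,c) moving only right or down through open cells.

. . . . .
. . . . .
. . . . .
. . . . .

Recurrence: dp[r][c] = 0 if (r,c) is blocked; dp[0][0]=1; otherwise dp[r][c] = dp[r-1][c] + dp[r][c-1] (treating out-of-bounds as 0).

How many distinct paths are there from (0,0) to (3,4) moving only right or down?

r\c   0   1   2   3   4
  0   1   1   1   1   1
  1   1   2   3   4   5
  2   1   3   6  10  15
  3   1   4  10  20  35

35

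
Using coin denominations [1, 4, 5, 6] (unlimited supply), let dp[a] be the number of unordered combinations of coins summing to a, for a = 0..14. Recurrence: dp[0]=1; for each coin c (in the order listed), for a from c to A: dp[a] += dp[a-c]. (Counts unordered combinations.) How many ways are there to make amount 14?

14

after  coin     0     1     2     3     4     5     6     7     8     9    10    11    12    13    14
          1     1     1     1     1     1     1     1     1     1     1     1     1     1     1     1
          4     1     1     1     1     2     2     2     2     3     3     3     3     4     4     4
          5     1     1     1     1     2     3     3     3     4     5     6     6     7     8     9
          6     1     1     1     1     2     3     4     4     5     6     8     9    11    12    14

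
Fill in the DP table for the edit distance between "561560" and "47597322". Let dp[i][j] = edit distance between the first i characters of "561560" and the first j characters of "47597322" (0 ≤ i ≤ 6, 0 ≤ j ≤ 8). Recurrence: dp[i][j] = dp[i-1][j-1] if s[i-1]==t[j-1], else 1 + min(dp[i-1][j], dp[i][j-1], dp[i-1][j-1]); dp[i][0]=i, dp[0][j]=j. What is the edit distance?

7

   ''  4  7  5  9  7  3  2  2
''  0  1  2  3  4  5  6  7  8
 5  1  1  2  2  3  4  5  6  7
 6  2  2  2  3  3  4  5  6  7
 1  3  3  3  3  4  4  5  6  7
 5  4  4  4  3  4  5  5  6  7
 6  5  5  5  4  4  5  6  6  7
 0  6  6  6  5  5  5  6  7  7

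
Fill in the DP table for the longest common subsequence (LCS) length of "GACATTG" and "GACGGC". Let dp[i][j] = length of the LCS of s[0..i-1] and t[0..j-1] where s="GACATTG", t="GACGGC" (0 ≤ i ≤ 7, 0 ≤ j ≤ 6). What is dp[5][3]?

   ''  G  A  C  G  G  C
''  0  0  0  0  0  0  0
 G  0  1  1  1  1  1  1
 A  0  1  2  2  2  2  2
 C  0  1  2  3  3  3  3
 A  0  1  2  3  3  3  3
 T  0  1  2  3  3  3  3
 T  0  1  2  3  3  3  3
 G  0  1  2  3  4  4  4

3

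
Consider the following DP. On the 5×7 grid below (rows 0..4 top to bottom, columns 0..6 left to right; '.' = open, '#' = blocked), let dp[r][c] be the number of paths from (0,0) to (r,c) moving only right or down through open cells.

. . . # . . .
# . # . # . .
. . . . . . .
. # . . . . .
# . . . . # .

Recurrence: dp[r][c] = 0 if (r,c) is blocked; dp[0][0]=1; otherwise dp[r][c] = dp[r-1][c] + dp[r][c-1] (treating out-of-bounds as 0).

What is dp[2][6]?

1

r\c   0   1   2   3   4   5   6
  0   1   1   1   0   0   0   0
  1   0   1   0   0   0   0   0
  2   0   1   1   1   1   1   1
  3   0   0   1   2   3   4   5
  4   0   0   1   3   6   0   5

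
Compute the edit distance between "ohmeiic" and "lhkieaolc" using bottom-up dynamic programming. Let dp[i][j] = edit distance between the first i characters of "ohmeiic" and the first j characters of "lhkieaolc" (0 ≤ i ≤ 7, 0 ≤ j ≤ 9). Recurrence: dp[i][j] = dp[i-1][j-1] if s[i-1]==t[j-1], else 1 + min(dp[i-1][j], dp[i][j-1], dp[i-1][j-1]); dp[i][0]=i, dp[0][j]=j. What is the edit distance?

6

   ''  l  h  k  i  e  a  o  l  c
''  0  1  2  3  4  5  6  7  8  9
 o  1  1  2  3  4  5  6  6  7  8
 h  2  2  1  2  3  4  5  6  7  8
 m  3  3  2  2  3  4  5  6  7  8
 e  4  4  3  3  3  3  4  5  6  7
 i  5  5  4  4  3  4  4  5  6  7
 i  6  6  5  5  4  4  5  5  6  7
 c  7  7  6  6  5  5  5  6  6  6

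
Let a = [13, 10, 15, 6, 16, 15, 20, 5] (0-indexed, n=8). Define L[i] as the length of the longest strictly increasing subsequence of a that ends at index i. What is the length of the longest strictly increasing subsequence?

   i    0    1    2    3    4    5    6    7
a[i]   13   10   15    6   16   15   20    5
L[i]    1    1    2    1    3    2    4    1

4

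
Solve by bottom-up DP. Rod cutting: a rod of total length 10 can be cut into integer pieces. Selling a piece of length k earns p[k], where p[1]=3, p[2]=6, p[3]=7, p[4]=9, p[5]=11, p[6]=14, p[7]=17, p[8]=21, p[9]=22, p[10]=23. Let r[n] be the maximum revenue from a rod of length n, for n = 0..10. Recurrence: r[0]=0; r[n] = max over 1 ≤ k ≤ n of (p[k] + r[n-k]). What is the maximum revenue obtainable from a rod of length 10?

30

   n    0    1    2    3    4    5    6    7    8    9   10
r[n]    0    3    6    9   12   15   18   21   24   27   30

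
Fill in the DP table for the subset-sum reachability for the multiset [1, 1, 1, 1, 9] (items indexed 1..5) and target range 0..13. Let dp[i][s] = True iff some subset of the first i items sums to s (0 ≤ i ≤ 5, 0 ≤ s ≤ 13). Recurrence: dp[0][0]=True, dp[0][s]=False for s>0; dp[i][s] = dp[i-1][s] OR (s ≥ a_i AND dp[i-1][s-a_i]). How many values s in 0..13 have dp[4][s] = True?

i\s   0   1   2   3   4   5   6   7   8   9  10  11  12  13
  0   T   F   F   F   F   F   F   F   F   F   F   F   F   F
  1   T   T   F   F   F   F   F   F   F   F   F   F   F   F
  2   T   T   T   F   F   F   F   F   F   F   F   F   F   F
  3   T   T   T   T   F   F   F   F   F   F   F   F   F   F
  4   T   T   T   T   T   F   F   F   F   F   F   F   F   F
  5   T   T   T   T   T   F   F   F   F   T   T   T   T   T

5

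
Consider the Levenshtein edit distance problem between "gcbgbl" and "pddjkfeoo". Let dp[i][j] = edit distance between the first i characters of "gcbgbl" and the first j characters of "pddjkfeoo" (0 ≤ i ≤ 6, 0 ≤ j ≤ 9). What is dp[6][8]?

   ''  p  d  d  j  k  f  e  o  o
''  0  1  2  3  4  5  6  7  8  9
 g  1  1  2  3  4  5  6  7  8  9
 c  2  2  2  3  4  5  6  7  8  9
 b  3  3  3  3  4  5  6  7  8  9
 g  4  4  4  4  4  5  6  7  8  9
 b  5  5  5  5  5  5  6  7  8  9
 l  6  6  6  6  6  6  6  7  8  9

8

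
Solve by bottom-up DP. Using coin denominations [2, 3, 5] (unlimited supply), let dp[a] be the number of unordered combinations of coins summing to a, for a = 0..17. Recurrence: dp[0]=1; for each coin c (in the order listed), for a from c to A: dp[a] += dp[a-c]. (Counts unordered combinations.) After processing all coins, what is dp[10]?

after  coin     0     1     2     3     4     5     6     7     8     9    10    11    12    13    14    15    16    17
          2     1     0     1     0     1     0     1     0     1     0     1     0     1     0     1     0     1     0
          3     1     0     1     1     1     1     2     1     2     2     2     2     3     2     3     3     3     3
          5     1     0     1     1     1     2     2     2     3     3     4     4     5     5     6     7     7     8

4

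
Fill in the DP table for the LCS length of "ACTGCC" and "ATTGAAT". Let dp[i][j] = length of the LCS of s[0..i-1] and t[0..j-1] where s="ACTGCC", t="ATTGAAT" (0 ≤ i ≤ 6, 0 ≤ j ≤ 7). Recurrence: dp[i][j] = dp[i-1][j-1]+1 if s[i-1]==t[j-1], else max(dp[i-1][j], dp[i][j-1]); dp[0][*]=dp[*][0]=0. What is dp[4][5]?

3

   ''  A  T  T  G  A  A  T
''  0  0  0  0  0  0  0  0
 A  0  1  1  1  1  1  1  1
 C  0  1  1  1  1  1  1  1
 T  0  1  2  2  2  2  2  2
 G  0  1  2  2  3  3  3  3
 C  0  1  2  2  3  3  3  3
 C  0  1  2  2  3  3  3  3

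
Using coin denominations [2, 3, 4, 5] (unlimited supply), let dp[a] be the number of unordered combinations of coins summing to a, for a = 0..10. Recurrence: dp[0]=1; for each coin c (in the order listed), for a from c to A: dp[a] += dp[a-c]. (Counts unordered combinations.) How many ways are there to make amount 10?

7

after  coin     0     1     2     3     4     5     6     7     8     9    10
          2     1     0     1     0     1     0     1     0     1     0     1
          3     1     0     1     1     1     1     2     1     2     2     2
          4     1     0     1     1     2     1     3     2     4     3     5
          5     1     0     1     1     2     2     3     3     5     5     7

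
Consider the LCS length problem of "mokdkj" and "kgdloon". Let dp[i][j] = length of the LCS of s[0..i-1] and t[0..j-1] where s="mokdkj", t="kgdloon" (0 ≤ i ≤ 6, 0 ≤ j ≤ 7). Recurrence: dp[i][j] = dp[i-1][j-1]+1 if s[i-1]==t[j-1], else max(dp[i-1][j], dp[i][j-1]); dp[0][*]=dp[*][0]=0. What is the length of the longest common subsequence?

   ''  k  g  d  l  o  o  n
''  0  0  0  0  0  0  0  0
 m  0  0  0  0  0  0  0  0
 o  0  0  0  0  0  1  1  1
 k  0  1  1  1  1  1  1  1
 d  0  1  1  2  2  2  2  2
 k  0  1  1  2  2  2  2  2
 j  0  1  1  2  2  2  2  2

2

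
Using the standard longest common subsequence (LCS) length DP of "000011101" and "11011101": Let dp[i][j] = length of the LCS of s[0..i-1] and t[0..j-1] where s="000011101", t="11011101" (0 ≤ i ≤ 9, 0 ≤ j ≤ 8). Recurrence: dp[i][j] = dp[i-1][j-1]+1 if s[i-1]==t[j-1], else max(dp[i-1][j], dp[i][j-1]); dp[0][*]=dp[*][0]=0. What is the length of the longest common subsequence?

   ''  1  1  0  1  1  1  0  1
''  0  0  0  0  0  0  0  0  0
 0  0  0  0  1  1  1  1  1  1
 0  0  0  0  1  1  1  1  2  2
 0  0  0  0  1  1  1  1  2  2
 0  0  0  0  1  1  1  1  2  2
 1  0  1  1  1  2  2  2  2  3
 1  0  1  2  2  2  3  3  3  3
 1  0  1  2  2  3  3  4  4  4
 0  0  1  2  3  3  3  4  5  5
 1  0  1  2  3  4  4  4  5  6

6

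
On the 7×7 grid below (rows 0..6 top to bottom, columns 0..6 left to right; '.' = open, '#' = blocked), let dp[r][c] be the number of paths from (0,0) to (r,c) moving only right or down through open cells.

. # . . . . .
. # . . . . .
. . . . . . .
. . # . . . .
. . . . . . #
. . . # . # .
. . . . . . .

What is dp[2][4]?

r\c   0   1   2   3   4   5   6
  0   1   0   0   0   0   0   0
  1   1   0   0   0   0   0   0
  2   1   1   1   1   1   1   1
  3   1   2   0   1   2   3   4
  4   1   3   3   4   6   9   0
  5   1   4   7   0   6   0   0
  6   1   5  12  12  18  18  18

1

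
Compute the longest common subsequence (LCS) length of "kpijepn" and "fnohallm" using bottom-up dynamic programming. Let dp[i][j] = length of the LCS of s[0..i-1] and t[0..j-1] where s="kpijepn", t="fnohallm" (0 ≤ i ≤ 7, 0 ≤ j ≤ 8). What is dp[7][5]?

   ''  f  n  o  h  a  l  l  m
''  0  0  0  0  0  0  0  0  0
 k  0  0  0  0  0  0  0  0  0
 p  0  0  0  0  0  0  0  0  0
 i  0  0  0  0  0  0  0  0  0
 j  0  0  0  0  0  0  0  0  0
 e  0  0  0  0  0  0  0  0  0
 p  0  0  0  0  0  0  0  0  0
 n  0  0  1  1  1  1  1  1  1

1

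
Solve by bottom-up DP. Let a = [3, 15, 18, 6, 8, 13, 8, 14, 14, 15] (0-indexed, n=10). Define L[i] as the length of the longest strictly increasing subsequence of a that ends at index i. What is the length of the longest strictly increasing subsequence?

6

   i    0    1    2    3    4    5    6    7    8    9
a[i]    3   15   18    6    8   13    8   14   14   15
L[i]    1    2    3    2    3    4    3    5    5    6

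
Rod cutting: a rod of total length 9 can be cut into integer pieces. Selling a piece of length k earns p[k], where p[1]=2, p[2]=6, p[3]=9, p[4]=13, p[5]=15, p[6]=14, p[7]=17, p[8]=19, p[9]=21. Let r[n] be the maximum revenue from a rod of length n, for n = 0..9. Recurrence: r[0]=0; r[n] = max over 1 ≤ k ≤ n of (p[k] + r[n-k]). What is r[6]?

19

   n    0    1    2    3    4    5    6    7    8    9
r[n]    0    2    6    9   13   15   19   22   26   28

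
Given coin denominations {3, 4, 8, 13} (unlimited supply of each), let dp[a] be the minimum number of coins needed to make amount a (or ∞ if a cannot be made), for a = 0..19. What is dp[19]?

 a  0  1  2  3  4  5  6  7  8  9 10 11 12 13 14 15 16 17 18 19
dp  0  -  -  1  1  -  2  2  1  3  3  2  2  1  3  3  2  2  4  3
(- denotes ∞ / unreachable)

3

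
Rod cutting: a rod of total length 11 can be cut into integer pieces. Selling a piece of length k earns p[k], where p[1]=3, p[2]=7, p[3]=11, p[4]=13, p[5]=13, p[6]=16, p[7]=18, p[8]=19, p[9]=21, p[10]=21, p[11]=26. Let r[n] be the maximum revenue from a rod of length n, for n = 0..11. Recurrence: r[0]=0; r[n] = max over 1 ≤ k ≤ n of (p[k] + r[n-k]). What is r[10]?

   n    0    1    2    3    4    5    6    7    8    9   10   11
r[n]    0    3    7   11   14   18   22   25   29   33   36   40

36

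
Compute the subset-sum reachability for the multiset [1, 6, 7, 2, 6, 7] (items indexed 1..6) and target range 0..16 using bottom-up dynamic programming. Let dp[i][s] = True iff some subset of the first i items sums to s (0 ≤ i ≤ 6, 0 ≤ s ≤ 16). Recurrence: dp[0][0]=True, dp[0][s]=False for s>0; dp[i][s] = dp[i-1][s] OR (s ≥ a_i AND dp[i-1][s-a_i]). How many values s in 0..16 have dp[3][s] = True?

i\s   0   1   2   3   4   5   6   7   8   9  10  11  12  13  14  15  16
  0   T   F   F   F   F   F   F   F   F   F   F   F   F   F   F   F   F
  1   T   T   F   F   F   F   F   F   F   F   F   F   F   F   F   F   F
  2   T   T   F   F   F   F   T   T   F   F   F   F   F   F   F   F   F
  3   T   T   F   F   F   F   T   T   T   F   F   F   F   T   T   F   F
  4   T   T   T   T   F   F   T   T   T   T   T   F   F   T   T   T   T
  5   T   T   T   T   F   F   T   T   T   T   T   F   T   T   T   T   T
  6   T   T   T   T   F   F   T   T   T   T   T   F   T   T   T   T   T

7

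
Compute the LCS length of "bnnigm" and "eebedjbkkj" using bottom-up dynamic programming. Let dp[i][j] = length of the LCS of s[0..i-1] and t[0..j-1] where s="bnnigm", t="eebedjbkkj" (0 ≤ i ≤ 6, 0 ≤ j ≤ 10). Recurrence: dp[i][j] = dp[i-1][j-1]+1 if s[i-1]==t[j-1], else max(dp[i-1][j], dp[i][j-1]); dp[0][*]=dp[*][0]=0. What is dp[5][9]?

1

   ''  e  e  b  e  d  j  b  k  k  j
''  0  0  0  0  0  0  0  0  0  0  0
 b  0  0  0  1  1  1  1  1  1  1  1
 n  0  0  0  1  1  1  1  1  1  1  1
 n  0  0  0  1  1  1  1  1  1  1  1
 i  0  0  0  1  1  1  1  1  1  1  1
 g  0  0  0  1  1  1  1  1  1  1  1
 m  0  0  0  1  1  1  1  1  1  1  1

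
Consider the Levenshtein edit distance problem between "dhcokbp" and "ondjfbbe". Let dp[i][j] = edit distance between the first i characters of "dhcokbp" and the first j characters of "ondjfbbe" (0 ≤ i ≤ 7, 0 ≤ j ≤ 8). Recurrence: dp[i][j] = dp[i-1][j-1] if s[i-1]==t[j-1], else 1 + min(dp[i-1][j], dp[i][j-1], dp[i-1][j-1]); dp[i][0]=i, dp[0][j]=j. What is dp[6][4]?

6

   ''  o  n  d  j  f  b  b  e
''  0  1  2  3  4  5  6  7  8
 d  1  1  2  2  3  4  5  6  7
 h  2  2  2  3  3  4  5  6  7
 c  3  3  3  3  4  4  5  6  7
 o  4  3  4  4  4  5  5  6  7
 k  5  4  4  5  5  5  6  6  7
 b  6  5  5  5  6  6  5  6  7
 p  7  6  6  6  6  7  6  6  7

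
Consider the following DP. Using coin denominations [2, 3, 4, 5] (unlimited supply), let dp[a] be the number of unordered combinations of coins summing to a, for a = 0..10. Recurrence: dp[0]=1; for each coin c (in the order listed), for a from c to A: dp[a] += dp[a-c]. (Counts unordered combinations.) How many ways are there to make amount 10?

7

after  coin     0     1     2     3     4     5     6     7     8     9    10
          2     1     0     1     0     1     0     1     0     1     0     1
          3     1     0     1     1     1     1     2     1     2     2     2
          4     1     0     1     1     2     1     3     2     4     3     5
          5     1     0     1     1     2     2     3     3     5     5     7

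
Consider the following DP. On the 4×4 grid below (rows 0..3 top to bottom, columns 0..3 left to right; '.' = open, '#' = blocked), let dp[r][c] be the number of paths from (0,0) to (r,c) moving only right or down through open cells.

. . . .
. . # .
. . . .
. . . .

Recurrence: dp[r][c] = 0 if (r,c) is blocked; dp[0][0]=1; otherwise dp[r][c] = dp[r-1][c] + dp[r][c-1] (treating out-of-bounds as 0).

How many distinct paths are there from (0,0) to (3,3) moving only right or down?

r\c   0   1   2   3
  0   1   1   1   1
  1   1   2   0   1
  2   1   3   3   4
  3   1   4   7  11

11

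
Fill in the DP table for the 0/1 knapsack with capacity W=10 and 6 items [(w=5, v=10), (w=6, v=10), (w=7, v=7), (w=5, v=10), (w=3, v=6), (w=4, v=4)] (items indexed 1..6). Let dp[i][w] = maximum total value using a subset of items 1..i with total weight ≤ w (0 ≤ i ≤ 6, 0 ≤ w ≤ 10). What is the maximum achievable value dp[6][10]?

i\w   0   1   2   3   4   5   6   7   8   9  10
  0   0   0   0   0   0   0   0   0   0   0   0
  1   0   0   0   0   0  10  10  10  10  10  10
  2   0   0   0   0   0  10  10  10  10  10  10
  3   0   0   0   0   0  10  10  10  10  10  10
  4   0   0   0   0   0  10  10  10  10  10  20
  5   0   0   0   6   6  10  10  10  16  16  20
  6   0   0   0   6   6  10  10  10  16  16  20

20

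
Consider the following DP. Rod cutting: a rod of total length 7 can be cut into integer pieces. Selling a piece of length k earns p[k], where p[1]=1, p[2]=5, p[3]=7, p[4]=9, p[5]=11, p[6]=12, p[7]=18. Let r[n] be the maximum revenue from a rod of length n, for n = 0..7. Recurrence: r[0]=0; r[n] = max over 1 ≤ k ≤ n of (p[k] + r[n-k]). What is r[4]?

   n    0    1    2    3    4    5    6    7
r[n]    0    1    5    7   10   12   15   18

10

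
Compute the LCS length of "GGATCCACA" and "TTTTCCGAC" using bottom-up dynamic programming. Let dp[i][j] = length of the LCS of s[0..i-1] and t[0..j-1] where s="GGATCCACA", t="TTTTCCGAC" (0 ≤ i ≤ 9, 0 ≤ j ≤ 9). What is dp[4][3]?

   ''  T  T  T  T  C  C  G  A  C
''  0  0  0  0  0  0  0  0  0  0
 G  0  0  0  0  0  0  0  1  1  1
 G  0  0  0  0  0  0  0  1  1  1
 A  0  0  0  0  0  0  0  1  2  2
 T  0  1  1  1  1  1  1  1  2  2
 C  0  1  1  1  1  2  2  2  2  3
 C  0  1  1  1  1  2  3  3  3  3
 A  0  1  1  1  1  2  3  3  4  4
 C  0  1  1  1  1  2  3  3  4  5
 A  0  1  1  1  1  2  3  3  4  5

1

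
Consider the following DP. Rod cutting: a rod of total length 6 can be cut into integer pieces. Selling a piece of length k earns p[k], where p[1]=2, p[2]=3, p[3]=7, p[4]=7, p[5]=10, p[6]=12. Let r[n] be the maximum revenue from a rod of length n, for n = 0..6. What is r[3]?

   n    0    1    2    3    4    5    6
r[n]    0    2    4    7    9   11   14

7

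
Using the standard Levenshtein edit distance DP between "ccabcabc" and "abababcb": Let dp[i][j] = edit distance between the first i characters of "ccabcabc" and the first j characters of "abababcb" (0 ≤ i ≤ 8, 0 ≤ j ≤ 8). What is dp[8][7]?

3

   ''  a  b  a  b  a  b  c  b
''  0  1  2  3  4  5  6  7  8
 c  1  1  2  3  4  5  6  6  7
 c  2  2  2  3  4  5  6  6  7
 a  3  2  3  2  3  4  5  6  7
 b  4  3  2  3  2  3  4  5  6
 c  5  4  3  3  3  3  4  4  5
 a  6  5  4  3  4  3  4  5  5
 b  7  6  5  4  3  4  3  4  5
 c  8  7  6  5  4  4  4  3  4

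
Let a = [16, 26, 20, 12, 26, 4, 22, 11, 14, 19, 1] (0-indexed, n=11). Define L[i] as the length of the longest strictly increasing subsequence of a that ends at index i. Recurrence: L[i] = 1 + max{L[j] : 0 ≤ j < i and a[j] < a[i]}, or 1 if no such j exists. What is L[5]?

   i    0    1    2    3    4    5    6    7    8    9   10
a[i]   16   26   20   12   26    4   22   11   14   19    1
L[i]    1    2    2    1    3    1    3    2    3    4    1

1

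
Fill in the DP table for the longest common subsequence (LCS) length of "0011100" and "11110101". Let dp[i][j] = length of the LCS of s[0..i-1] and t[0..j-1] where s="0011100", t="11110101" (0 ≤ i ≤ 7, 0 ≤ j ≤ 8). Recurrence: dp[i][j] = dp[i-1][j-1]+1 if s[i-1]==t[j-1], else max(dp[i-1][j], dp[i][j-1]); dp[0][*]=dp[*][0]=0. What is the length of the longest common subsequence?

5

   ''  1  1  1  1  0  1  0  1
''  0  0  0  0  0  0  0  0  0
 0  0  0  0  0  0  1  1  1  1
 0  0  0  0  0  0  1  1  2  2
 1  0  1  1  1  1  1  2  2  3
 1  0  1  2  2  2  2  2  2  3
 1  0  1  2  3  3  3  3  3  3
 0  0  1  2  3  3  4  4  4  4
 0  0  1  2  3  3  4  4  5  5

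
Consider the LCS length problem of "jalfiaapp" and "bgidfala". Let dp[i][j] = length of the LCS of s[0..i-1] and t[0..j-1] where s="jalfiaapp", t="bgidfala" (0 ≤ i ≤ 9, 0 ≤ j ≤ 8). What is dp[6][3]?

   ''  b  g  i  d  f  a  l  a
''  0  0  0  0  0  0  0  0  0
 j  0  0  0  0  0  0  0  0  0
 a  0  0  0  0  0  0  1  1  1
 l  0  0  0  0  0  0  1  2  2
 f  0  0  0  0  0  1  1  2  2
 i  0  0  0  1  1  1  1  2  2
 a  0  0  0  1  1  1  2  2  3
 a  0  0  0  1  1  1  2  2  3
 p  0  0  0  1  1  1  2  2  3
 p  0  0  0  1  1  1  2  2  3

1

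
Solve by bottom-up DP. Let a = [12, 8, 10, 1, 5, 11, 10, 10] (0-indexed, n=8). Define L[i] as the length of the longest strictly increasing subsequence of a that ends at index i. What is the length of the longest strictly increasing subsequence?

3

   i    0    1    2    3    4    5    6    7
a[i]   12    8   10    1    5   11   10   10
L[i]    1    1    2    1    2    3    3    3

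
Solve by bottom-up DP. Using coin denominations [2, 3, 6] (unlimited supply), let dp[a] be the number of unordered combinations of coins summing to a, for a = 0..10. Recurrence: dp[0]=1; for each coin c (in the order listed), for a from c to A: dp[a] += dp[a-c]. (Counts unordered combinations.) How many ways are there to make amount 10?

3

after  coin     0     1     2     3     4     5     6     7     8     9    10
          2     1     0     1     0     1     0     1     0     1     0     1
          3     1     0     1     1     1     1     2     1     2     2     2
          6     1     0     1     1     1     1     3     1     3     3     3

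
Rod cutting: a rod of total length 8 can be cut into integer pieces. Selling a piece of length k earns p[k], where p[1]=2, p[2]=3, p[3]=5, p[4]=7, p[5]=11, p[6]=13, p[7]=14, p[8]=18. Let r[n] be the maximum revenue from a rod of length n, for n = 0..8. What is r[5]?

   n    0    1    2    3    4    5    6    7    8
r[n]    0    2    4    6    8   11   13   15   18

11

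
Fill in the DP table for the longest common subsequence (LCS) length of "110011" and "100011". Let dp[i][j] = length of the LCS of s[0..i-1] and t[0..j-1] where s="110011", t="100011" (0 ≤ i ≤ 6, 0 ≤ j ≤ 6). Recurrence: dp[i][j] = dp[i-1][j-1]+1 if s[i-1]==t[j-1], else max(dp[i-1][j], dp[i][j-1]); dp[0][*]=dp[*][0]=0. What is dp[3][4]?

2

   ''  1  0  0  0  1  1
''  0  0  0  0  0  0  0
 1  0  1  1  1  1  1  1
 1  0  1  1  1  1  2  2
 0  0  1  2  2  2  2  2
 0  0  1  2  3  3  3  3
 1  0  1  2  3  3  4  4
 1  0  1  2  3  3  4  5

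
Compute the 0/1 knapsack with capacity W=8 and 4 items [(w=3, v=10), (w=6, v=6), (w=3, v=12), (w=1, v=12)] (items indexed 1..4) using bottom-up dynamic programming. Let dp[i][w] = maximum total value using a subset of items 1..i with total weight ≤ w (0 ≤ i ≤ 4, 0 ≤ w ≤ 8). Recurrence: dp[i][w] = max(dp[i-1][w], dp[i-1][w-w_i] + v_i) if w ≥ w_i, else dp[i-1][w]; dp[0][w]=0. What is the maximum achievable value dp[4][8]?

34

i\w   0   1   2   3   4   5   6   7   8
  0   0   0   0   0   0   0   0   0   0
  1   0   0   0  10  10  10  10  10  10
  2   0   0   0  10  10  10  10  10  10
  3   0   0   0  12  12  12  22  22  22
  4   0  12  12  12  24  24  24  34  34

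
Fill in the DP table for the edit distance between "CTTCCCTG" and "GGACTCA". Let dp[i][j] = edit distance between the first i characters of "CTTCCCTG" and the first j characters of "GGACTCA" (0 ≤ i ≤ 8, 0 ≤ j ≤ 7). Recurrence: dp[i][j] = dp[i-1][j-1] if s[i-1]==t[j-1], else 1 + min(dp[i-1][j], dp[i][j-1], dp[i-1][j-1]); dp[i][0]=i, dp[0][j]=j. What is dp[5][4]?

4

   ''  G  G  A  C  T  C  A
''  0  1  2  3  4  5  6  7
 C  1  1  2  3  3  4  5  6
 T  2  2  2  3  4  3  4  5
 T  3  3  3  3  4  4  4  5
 C  4  4  4  4  3  4  4  5
 C  5  5  5  5  4  4  4  5
 C  6  6  6  6  5  5  4  5
 T  7  7  7  7  6  5  5  5
 G  8  7  7  8  7  6  6  6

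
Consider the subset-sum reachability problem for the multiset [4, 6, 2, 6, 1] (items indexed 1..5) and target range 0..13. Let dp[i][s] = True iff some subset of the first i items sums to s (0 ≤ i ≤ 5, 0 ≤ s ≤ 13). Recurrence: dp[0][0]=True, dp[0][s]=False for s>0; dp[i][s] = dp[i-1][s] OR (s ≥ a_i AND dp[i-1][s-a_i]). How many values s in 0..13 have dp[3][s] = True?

i\s   0   1   2   3   4   5   6   7   8   9  10  11  12  13
  0   T   F   F   F   F   F   F   F   F   F   F   F   F   F
  1   T   F   F   F   T   F   F   F   F   F   F   F   F   F
  2   T   F   F   F   T   F   T   F   F   F   T   F   F   F
  3   T   F   T   F   T   F   T   F   T   F   T   F   T   F
  4   T   F   T   F   T   F   T   F   T   F   T   F   T   F
  5   T   T   T   T   T   T   T   T   T   T   T   T   T   T

7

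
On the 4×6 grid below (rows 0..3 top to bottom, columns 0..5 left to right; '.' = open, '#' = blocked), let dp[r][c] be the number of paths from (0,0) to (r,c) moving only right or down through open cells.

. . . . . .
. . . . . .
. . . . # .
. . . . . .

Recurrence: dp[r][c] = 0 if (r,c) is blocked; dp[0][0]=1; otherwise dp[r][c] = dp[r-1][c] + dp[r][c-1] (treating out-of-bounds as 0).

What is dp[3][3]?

r\c   0   1   2   3   4   5
  0   1   1   1   1   1   1
  1   1   2   3   4   5   6
  2   1   3   6  10   0   6
  3   1   4  10  20  20  26

20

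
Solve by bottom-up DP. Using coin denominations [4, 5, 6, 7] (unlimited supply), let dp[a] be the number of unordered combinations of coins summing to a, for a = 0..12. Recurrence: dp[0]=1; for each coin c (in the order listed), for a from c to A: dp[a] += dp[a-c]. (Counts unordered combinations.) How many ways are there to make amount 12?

3

after  coin     0     1     2     3     4     5     6     7     8     9    10    11    12
          4     1     0     0     0     1     0     0     0     1     0     0     0     1
          5     1     0     0     0     1     1     0     0     1     1     1     0     1
          6     1     0     0     0     1     1     1     0     1     1     2     1     2
          7     1     0     0     0     1     1     1     1     1     1     2     2     3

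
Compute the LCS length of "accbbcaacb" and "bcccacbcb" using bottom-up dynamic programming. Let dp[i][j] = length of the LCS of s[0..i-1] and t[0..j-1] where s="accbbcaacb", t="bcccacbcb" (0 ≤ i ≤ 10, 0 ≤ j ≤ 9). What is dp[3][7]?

   ''  b  c  c  c  a  c  b  c  b
''  0  0  0  0  0  0  0  0  0  0
 a  0  0  0  0  0  1  1  1  1  1
 c  0  0  1  1  1  1  2  2  2  2
 c  0  0  1  2  2  2  2  2  3  3
 b  0  1  1  2  2  2  2  3  3  4
 b  0  1  1  2  2  2  2  3  3  4
 c  0  1  2  2  3  3  3  3  4  4
 a  0  1  2  2  3  4  4  4  4  4
 a  0  1  2  2  3  4  4  4  4  4
 c  0  1  2  3  3  4  5  5  5  5
 b  0  1  2  3  3  4  5  6  6  6

2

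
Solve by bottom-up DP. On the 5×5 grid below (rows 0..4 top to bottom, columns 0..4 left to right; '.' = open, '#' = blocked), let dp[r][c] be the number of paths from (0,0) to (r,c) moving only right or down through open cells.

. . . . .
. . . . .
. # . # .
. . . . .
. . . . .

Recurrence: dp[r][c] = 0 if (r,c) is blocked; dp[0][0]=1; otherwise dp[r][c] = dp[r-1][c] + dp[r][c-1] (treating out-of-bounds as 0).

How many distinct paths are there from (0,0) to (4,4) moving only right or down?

19

r\c   0   1   2   3   4
  0   1   1   1   1   1
  1   1   2   3   4   5
  2   1   0   3   0   5
  3   1   1   4   4   9
  4   1   2   6  10  19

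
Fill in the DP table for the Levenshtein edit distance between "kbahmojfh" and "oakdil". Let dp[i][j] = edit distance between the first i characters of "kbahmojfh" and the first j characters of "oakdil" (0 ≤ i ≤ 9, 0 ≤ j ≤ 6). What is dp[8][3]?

   ''  o  a  k  d  i  l
''  0  1  2  3  4  5  6
 k  1  1  2  2  3  4  5
 b  2  2  2  3  3  4  5
 a  3  3  2  3  4  4  5
 h  4  4  3  3  4  5  5
 m  5  5  4  4  4  5  6
 o  6  5  5  5  5  5  6
 j  7  6  6  6  6  6  6
 f  8  7  7  7  7  7  7
 h  9  8  8  8  8  8  8

7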